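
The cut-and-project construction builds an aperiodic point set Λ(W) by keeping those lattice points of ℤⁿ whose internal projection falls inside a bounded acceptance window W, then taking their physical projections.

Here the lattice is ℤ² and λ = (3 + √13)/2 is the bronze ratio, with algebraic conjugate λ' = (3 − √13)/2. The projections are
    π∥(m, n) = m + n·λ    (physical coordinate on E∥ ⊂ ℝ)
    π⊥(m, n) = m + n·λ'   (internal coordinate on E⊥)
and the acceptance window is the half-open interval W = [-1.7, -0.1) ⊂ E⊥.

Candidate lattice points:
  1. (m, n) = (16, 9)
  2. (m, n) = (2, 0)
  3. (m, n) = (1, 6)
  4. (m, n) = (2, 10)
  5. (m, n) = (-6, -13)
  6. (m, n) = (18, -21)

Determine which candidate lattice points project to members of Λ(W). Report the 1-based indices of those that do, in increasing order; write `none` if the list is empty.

3, 4

Compute λ' = (3−√13)/2 = -0.3028, so π⊥(m,n) = m -0.3028·n.
[1] lift (16,9): star map gives 13.2750; window check -1.7 ≤ 13.2750 < -0.1 is false → out
[2] lift (2,0): star map gives 2.0000; window check -1.7 ≤ 2.0000 < -0.1 is false → out
[3] lift (1,6): star map gives -0.8167; window check -1.7 ≤ -0.8167 < -0.1 is true → IN Λ
[4] lift (2,10): star map gives -1.0278; window check -1.7 ≤ -1.0278 < -0.1 is true → IN Λ
[5] lift (-6,-13): star map gives -2.0639; window check -1.7 ≤ -2.0639 < -0.1 is false → out
[6] lift (18,-21): star map gives 24.3583; window check -1.7 ≤ 24.3583 < -0.1 is false → out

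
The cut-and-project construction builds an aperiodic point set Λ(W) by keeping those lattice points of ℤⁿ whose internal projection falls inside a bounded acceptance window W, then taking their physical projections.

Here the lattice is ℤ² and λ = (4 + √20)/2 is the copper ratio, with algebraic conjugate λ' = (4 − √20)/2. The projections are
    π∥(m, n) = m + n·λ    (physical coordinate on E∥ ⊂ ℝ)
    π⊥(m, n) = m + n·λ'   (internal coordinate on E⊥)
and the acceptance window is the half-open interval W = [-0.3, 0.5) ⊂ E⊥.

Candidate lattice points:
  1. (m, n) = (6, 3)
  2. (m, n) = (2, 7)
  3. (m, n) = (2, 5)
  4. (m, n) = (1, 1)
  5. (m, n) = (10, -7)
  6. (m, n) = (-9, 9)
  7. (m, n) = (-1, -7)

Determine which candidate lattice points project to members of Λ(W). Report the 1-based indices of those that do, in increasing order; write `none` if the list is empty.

Numerically λ ≈ 4.23607 and λ' = −1/λ ≈ -0.23607.
#1 (6,3): internal coord 6 + (3)·λ' = +5.29180; +5.29180 ∉ [-0.3, 0.5) → out
#2 (2,7): internal coord 2 + (7)·λ' = +0.34752; +0.34752 ∈ [-0.3, 0.5) → IN Λ
#3 (2,5): internal coord 2 + (5)·λ' = +0.81966; +0.81966 ∉ [-0.3, 0.5) → out
#4 (1,1): internal coord 1 + (1)·λ' = +0.76393; +0.76393 ∉ [-0.3, 0.5) → out
#5 (10,-7): internal coord 10 + (-7)·λ' = +11.65248; +11.65248 ∉ [-0.3, 0.5) → out
#6 (-9,9): internal coord -9 + (9)·λ' = -11.12461; -11.12461 ∉ [-0.3, 0.5) → out
#7 (-1,-7): internal coord -1 + (-7)·λ' = +0.65248; +0.65248 ∉ [-0.3, 0.5) → out

2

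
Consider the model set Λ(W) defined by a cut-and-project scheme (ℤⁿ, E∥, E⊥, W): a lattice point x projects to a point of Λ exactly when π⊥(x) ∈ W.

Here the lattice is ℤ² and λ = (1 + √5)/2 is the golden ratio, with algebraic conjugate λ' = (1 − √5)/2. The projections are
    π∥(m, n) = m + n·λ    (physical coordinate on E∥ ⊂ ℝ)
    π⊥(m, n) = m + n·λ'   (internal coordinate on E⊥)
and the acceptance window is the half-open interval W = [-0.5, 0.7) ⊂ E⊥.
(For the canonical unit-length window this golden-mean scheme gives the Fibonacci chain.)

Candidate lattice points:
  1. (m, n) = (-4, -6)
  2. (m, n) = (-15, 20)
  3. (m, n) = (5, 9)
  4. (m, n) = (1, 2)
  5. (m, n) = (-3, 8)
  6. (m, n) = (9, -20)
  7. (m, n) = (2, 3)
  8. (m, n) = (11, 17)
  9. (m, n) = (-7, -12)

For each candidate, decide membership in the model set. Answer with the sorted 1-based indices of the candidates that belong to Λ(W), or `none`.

1, 4, 7, 8, 9

Compute λ' = (1−√5)/2 = -0.61803, so π⊥(m,n) = m -0.61803·n.
candidate 1: (m,n)=(-4,-6) → π∥ = -4-6·λ ≈ -13.70820, π⊥ = -4-6·λ' ≈ -0.29180 ∈ [-0.5, 0.7) ⇒ IN Λ
candidate 2: (m,n)=(-15,20) → π∥ = -15+20·λ ≈ 17.36068, π⊥ = -15+20·λ' ≈ -27.36068 ∉ [-0.5, 0.7) ⇒ out
candidate 3: (m,n)=(5,9) → π∥ = 5+9·λ ≈ 19.56231, π⊥ = 5+9·λ' ≈ -0.56231 ∉ [-0.5, 0.7) ⇒ out
candidate 4: (m,n)=(1,2) → π∥ = 1+2·λ ≈ 4.23607, π⊥ = 1+2·λ' ≈ -0.23607 ∈ [-0.5, 0.7) ⇒ IN Λ
candidate 5: (m,n)=(-3,8) → π∥ = -3+8·λ ≈ 9.94427, π⊥ = -3+8·λ' ≈ -7.94427 ∉ [-0.5, 0.7) ⇒ out
candidate 6: (m,n)=(9,-20) → π∥ = 9-20·λ ≈ -23.36068, π⊥ = 9-20·λ' ≈ 21.36068 ∉ [-0.5, 0.7) ⇒ out
candidate 7: (m,n)=(2,3) → π∥ = 2+3·λ ≈ 6.85410, π⊥ = 2+3·λ' ≈ 0.14590 ∈ [-0.5, 0.7) ⇒ IN Λ
candidate 8: (m,n)=(11,17) → π∥ = 11+17·λ ≈ 38.50658, π⊥ = 11+17·λ' ≈ 0.49342 ∈ [-0.5, 0.7) ⇒ IN Λ
candidate 9: (m,n)=(-7,-12) → π∥ = -7-12·λ ≈ -26.41641, π⊥ = -7-12·λ' ≈ 0.41641 ∈ [-0.5, 0.7) ⇒ IN Λ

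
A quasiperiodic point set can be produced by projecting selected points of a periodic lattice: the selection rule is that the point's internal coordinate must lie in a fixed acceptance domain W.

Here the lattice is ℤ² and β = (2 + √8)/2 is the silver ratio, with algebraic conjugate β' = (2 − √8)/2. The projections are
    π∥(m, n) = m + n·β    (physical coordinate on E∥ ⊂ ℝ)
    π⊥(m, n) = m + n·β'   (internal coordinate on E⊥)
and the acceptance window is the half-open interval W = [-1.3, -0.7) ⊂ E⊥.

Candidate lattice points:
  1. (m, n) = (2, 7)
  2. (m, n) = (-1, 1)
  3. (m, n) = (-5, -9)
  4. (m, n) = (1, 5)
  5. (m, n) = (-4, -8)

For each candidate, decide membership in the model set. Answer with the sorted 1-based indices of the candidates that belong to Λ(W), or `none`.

Numerically β ≈ 2.414214 and β' = −1/β ≈ -0.414214.
[1] lift (2,7): star map gives -0.899495; window check -1.3 ≤ -0.899495 < -0.7 is true → IN Λ
[2] lift (-1,1): star map gives -1.414214; window check -1.3 ≤ -1.414214 < -0.7 is false → out
[3] lift (-5,-9): star map gives -1.272078; window check -1.3 ≤ -1.272078 < -0.7 is true → IN Λ
[4] lift (1,5): star map gives -1.071068; window check -1.3 ≤ -1.071068 < -0.7 is true → IN Λ
[5] lift (-4,-8): star map gives -0.686292; window check -1.3 ≤ -0.686292 < -0.7 is false → out

1, 3, 4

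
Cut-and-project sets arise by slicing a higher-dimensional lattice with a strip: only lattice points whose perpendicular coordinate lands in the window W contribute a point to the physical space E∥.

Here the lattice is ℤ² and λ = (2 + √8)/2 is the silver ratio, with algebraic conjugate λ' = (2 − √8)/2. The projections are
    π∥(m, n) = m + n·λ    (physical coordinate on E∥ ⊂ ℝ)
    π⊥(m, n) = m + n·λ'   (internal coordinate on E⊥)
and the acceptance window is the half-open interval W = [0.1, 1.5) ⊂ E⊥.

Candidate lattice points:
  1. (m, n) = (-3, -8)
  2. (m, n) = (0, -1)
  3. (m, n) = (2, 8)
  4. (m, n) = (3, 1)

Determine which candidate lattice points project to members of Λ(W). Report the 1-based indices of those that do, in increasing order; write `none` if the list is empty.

1, 2

λ' = (2−√8)/2 ≈ -0.4142.
[1] lift (-3,-8): star map gives 0.3137; window check 0.1 ≤ 0.3137 < 1.5 is true → IN Λ
[2] lift (0,-1): star map gives 0.4142; window check 0.1 ≤ 0.4142 < 1.5 is true → IN Λ
[3] lift (2,8): star map gives -1.3137; window check 0.1 ≤ -1.3137 < 1.5 is false → out
[4] lift (3,1): star map gives 2.5858; window check 0.1 ≤ 2.5858 < 1.5 is false → out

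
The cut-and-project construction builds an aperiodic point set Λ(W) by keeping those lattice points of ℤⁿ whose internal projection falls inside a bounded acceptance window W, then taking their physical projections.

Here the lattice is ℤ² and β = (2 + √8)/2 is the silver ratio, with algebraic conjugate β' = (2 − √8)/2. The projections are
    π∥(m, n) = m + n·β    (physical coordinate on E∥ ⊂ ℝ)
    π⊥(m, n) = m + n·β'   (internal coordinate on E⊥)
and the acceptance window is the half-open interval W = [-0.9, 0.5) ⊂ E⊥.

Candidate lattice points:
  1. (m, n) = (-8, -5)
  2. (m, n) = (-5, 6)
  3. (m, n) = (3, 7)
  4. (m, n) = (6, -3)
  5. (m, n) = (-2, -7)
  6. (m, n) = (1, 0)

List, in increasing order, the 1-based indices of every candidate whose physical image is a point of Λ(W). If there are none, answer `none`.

3

Compute β' = (2−√8)/2 = -0.4142, so π⊥(m,n) = m -0.4142·n.
[1] lift (-8,-5): star map gives -5.9289; window check -0.9 ≤ -5.9289 < 0.5 is false → out
[2] lift (-5,6): star map gives -7.4853; window check -0.9 ≤ -7.4853 < 0.5 is false → out
[3] lift (3,7): star map gives 0.1005; window check -0.9 ≤ 0.1005 < 0.5 is true → IN Λ
[4] lift (6,-3): star map gives 7.2426; window check -0.9 ≤ 7.2426 < 0.5 is false → out
[5] lift (-2,-7): star map gives 0.8995; window check -0.9 ≤ 0.8995 < 0.5 is false → out
[6] lift (1,0): star map gives 1.0000; window check -0.9 ≤ 1.0000 < 0.5 is false → out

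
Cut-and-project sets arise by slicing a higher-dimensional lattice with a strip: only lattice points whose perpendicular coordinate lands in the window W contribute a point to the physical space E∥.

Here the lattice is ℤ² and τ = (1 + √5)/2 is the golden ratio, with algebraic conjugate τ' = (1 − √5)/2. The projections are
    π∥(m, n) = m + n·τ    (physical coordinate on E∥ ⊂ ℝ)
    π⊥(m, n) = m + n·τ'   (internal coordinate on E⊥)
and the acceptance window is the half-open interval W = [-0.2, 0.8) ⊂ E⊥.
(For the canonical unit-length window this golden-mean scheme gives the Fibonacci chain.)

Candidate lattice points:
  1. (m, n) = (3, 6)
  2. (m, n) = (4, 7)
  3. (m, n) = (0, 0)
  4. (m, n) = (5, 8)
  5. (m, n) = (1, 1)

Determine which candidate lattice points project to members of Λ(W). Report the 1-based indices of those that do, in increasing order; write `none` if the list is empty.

Compute τ' = (1−√5)/2 = -0.61803, so π⊥(m,n) = m -0.61803·n.
#1 (3,6): internal coord 3 + (6)·τ' = -0.70820; -0.70820 ∉ [-0.2, 0.8) → out
#2 (4,7): internal coord 4 + (7)·τ' = -0.32624; -0.32624 ∉ [-0.2, 0.8) → out
#3 (0,0): internal coord 0 + (0)·τ' = +0.00000; +0.00000 ∈ [-0.2, 0.8) → IN Λ
#4 (5,8): internal coord 5 + (8)·τ' = +0.05573; +0.05573 ∈ [-0.2, 0.8) → IN Λ
#5 (1,1): internal coord 1 + (1)·τ' = +0.38197; +0.38197 ∈ [-0.2, 0.8) → IN Λ

3, 4, 5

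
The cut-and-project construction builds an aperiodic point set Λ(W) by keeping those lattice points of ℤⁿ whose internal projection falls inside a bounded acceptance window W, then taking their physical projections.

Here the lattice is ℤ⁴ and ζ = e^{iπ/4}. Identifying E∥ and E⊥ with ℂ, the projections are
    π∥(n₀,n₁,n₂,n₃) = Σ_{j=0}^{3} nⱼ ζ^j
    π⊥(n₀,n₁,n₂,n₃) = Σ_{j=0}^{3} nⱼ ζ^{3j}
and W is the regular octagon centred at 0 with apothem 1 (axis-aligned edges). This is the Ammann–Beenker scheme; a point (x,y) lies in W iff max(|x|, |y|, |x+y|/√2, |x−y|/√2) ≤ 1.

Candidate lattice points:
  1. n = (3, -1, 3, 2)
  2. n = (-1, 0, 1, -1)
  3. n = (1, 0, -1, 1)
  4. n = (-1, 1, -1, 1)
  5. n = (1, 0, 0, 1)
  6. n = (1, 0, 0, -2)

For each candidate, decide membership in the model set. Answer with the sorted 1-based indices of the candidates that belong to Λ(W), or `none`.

Internal map: ζ^{3j} for j=0..3 gives (1,0), (−√2/2,√2/2), (0,−1), (√2/2,√2/2).
#1 (3, -1, 3, 2): internal (5.12132, -2.29289); octagon support 5.24264 vs apothem 1 → ∉ W
#2 (-1, 0, 1, -1): internal (-1.70711, -1.70711); octagon support 2.41421 vs apothem 1 → ∉ W
#3 (1, 0, -1, 1): internal (1.70711, 1.70711); octagon support 2.41421 vs apothem 1 → ∉ W
#4 (-1, 1, -1, 1): internal (-1.00000, 2.41421); octagon support 2.41421 vs apothem 1 → ∉ W
#5 (1, 0, 0, 1): internal (1.70711, 0.70711); octagon support 1.70711 vs apothem 1 → ∉ W
#6 (1, 0, 0, -2): internal (-0.41421, -1.41421); octagon support 1.41421 vs apothem 1 → ∉ W

none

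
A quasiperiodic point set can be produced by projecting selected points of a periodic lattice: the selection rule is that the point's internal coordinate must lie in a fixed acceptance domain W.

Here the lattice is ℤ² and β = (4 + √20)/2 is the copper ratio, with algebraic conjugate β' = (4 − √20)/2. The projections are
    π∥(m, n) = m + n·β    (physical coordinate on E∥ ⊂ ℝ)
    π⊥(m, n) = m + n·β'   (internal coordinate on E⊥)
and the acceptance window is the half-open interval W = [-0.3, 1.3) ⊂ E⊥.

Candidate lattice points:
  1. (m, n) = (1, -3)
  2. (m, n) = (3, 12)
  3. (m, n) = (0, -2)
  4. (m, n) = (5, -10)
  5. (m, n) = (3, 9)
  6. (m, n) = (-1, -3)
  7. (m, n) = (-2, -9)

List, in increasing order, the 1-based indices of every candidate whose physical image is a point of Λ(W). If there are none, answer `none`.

2, 3, 5, 6, 7

Compute β' = (4−√20)/2 = -0.2361, so π⊥(m,n) = m -0.2361·n.
[1] lift (1,-3): star map gives 1.7082; window check -0.3 ≤ 1.7082 < 1.3 is false → out
[2] lift (3,12): star map gives 0.1672; window check -0.3 ≤ 0.1672 < 1.3 is true → IN Λ
[3] lift (0,-2): star map gives 0.4721; window check -0.3 ≤ 0.4721 < 1.3 is true → IN Λ
[4] lift (5,-10): star map gives 7.3607; window check -0.3 ≤ 7.3607 < 1.3 is false → out
[5] lift (3,9): star map gives 0.8754; window check -0.3 ≤ 0.8754 < 1.3 is true → IN Λ
[6] lift (-1,-3): star map gives -0.2918; window check -0.3 ≤ -0.2918 < 1.3 is true → IN Λ
[7] lift (-2,-9): star map gives 0.1246; window check -0.3 ≤ 0.1246 < 1.3 is true → IN Λ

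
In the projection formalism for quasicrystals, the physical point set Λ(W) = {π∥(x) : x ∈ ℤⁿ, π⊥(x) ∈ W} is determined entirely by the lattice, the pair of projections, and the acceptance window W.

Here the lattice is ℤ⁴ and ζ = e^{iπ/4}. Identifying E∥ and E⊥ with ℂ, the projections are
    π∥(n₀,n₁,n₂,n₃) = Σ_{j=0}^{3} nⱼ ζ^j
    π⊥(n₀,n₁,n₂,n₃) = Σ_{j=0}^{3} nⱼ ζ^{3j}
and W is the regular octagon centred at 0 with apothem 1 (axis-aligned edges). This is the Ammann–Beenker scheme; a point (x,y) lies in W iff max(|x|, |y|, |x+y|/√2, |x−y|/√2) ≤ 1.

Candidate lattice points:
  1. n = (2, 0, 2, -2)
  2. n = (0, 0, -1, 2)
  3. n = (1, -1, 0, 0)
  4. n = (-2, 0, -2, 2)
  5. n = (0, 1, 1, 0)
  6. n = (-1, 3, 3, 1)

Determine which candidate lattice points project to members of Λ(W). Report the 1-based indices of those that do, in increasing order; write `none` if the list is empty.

π⊥(n) = n₀ + n₁ζ³ + n₂ζ⁶ + n₃ζ⁹ where ζ = e^{iπ/4}.
candidate 1: n = (2, 0, 2, -2) → π⊥ ≈ (+0.58579, -3.41421); max(|x|,|y|,|x±y|/√2) = 3.41421 > 1 ⇒ ∉ W
candidate 2: n = (0, 0, -1, 2) → π⊥ ≈ (+1.41421, +2.41421); max(|x|,|y|,|x±y|/√2) = 2.70711 > 1 ⇒ ∉ W
candidate 3: n = (1, -1, 0, 0) → π⊥ ≈ (+1.70711, -0.70711); max(|x|,|y|,|x±y|/√2) = 1.70711 > 1 ⇒ ∉ W
candidate 4: n = (-2, 0, -2, 2) → π⊥ ≈ (-0.58579, +3.41421); max(|x|,|y|,|x±y|/√2) = 3.41421 > 1 ⇒ ∉ W
candidate 5: n = (0, 1, 1, 0) → π⊥ ≈ (-0.70711, -0.29289); max(|x|,|y|,|x±y|/√2) = 0.70711 ≤ 1 ⇒ ∈ W
candidate 6: n = (-1, 3, 3, 1) → π⊥ ≈ (-2.41421, -0.17157); max(|x|,|y|,|x±y|/√2) = 2.41421 > 1 ⇒ ∉ W

5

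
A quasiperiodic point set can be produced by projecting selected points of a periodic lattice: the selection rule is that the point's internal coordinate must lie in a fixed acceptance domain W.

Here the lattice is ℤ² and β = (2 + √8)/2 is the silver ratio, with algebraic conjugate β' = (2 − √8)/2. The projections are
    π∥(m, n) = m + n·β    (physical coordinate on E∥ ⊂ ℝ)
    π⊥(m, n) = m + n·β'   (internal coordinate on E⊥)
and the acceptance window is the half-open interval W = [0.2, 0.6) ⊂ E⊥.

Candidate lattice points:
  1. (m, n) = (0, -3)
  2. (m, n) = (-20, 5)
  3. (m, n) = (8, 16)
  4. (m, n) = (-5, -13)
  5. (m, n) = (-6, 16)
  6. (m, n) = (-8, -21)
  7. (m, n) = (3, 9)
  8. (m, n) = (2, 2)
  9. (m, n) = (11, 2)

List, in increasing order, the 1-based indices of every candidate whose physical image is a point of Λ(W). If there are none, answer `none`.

β' = (2−√8)/2 ≈ -0.41421.
[1] lift (0,-3): star map gives 1.24264; window check 0.2 ≤ 1.24264 < 0.6 is false → out
[2] lift (-20,5): star map gives -22.07107; window check 0.2 ≤ -22.07107 < 0.6 is false → out
[3] lift (8,16): star map gives 1.37258; window check 0.2 ≤ 1.37258 < 0.6 is false → out
[4] lift (-5,-13): star map gives 0.38478; window check 0.2 ≤ 0.38478 < 0.6 is true → IN Λ
[5] lift (-6,16): star map gives -12.62742; window check 0.2 ≤ -12.62742 < 0.6 is false → out
[6] lift (-8,-21): star map gives 0.69848; window check 0.2 ≤ 0.69848 < 0.6 is false → out
[7] lift (3,9): star map gives -0.72792; window check 0.2 ≤ -0.72792 < 0.6 is false → out
[8] lift (2,2): star map gives 1.17157; window check 0.2 ≤ 1.17157 < 0.6 is false → out
[9] lift (11,2): star map gives 10.17157; window check 0.2 ≤ 10.17157 < 0.6 is false → out

4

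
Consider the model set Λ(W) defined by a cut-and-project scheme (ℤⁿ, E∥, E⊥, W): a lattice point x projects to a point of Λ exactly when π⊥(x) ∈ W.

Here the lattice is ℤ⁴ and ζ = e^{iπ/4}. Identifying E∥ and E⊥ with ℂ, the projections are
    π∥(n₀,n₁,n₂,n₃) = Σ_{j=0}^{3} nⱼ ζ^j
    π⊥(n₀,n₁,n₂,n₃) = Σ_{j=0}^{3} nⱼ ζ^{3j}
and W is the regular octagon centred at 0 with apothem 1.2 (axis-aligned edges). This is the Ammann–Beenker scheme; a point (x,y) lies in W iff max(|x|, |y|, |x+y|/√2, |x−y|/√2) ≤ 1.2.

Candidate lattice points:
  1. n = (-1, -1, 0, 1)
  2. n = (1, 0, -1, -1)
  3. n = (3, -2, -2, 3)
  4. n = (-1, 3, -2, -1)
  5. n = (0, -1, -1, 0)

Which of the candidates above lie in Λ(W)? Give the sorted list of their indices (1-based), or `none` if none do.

1, 2, 5

With ζ = e^{iπ/4} the internal vectors are ζ^0,ζ^3,ζ^6,ζ^9.
#1 (-1, -1, 0, 1): internal (0.4142, 0.0000); octagon support 0.4142 vs apothem 1.2 → ∈ W
#2 (1, 0, -1, -1): internal (0.2929, 0.2929); octagon support 0.4142 vs apothem 1.2 → ∈ W
#3 (3, -2, -2, 3): internal (6.5355, 2.7071); octagon support 6.5355 vs apothem 1.2 → ∉ W
#4 (-1, 3, -2, -1): internal (-3.8284, 3.4142); octagon support 5.1213 vs apothem 1.2 → ∉ W
#5 (0, -1, -1, 0): internal (0.7071, 0.2929); octagon support 0.7071 vs apothem 1.2 → ∈ W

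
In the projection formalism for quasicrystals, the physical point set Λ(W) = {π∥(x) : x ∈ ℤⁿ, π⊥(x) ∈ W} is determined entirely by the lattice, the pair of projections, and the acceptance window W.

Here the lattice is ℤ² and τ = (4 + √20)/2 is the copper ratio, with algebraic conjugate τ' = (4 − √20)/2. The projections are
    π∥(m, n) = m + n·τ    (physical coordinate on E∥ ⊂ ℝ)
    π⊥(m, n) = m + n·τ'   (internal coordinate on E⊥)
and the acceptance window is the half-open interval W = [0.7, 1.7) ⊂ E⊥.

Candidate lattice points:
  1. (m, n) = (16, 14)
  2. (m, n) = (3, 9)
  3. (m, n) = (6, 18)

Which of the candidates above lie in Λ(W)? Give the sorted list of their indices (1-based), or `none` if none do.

τ' = (4−√20)/2 ≈ -0.236068.
candidate 1: (m,n)=(16,14) → π∥ = 16+14·τ ≈ 75.304952, π⊥ = 16+14·τ' ≈ 12.695048 ∉ [0.7, 1.7) ⇒ out
candidate 2: (m,n)=(3,9) → π∥ = 3+9·τ ≈ 41.124612, π⊥ = 3+9·τ' ≈ 0.875388 ∈ [0.7, 1.7) ⇒ IN Λ
candidate 3: (m,n)=(6,18) → π∥ = 6+18·τ ≈ 82.249224, π⊥ = 6+18·τ' ≈ 1.750776 ∉ [0.7, 1.7) ⇒ out

2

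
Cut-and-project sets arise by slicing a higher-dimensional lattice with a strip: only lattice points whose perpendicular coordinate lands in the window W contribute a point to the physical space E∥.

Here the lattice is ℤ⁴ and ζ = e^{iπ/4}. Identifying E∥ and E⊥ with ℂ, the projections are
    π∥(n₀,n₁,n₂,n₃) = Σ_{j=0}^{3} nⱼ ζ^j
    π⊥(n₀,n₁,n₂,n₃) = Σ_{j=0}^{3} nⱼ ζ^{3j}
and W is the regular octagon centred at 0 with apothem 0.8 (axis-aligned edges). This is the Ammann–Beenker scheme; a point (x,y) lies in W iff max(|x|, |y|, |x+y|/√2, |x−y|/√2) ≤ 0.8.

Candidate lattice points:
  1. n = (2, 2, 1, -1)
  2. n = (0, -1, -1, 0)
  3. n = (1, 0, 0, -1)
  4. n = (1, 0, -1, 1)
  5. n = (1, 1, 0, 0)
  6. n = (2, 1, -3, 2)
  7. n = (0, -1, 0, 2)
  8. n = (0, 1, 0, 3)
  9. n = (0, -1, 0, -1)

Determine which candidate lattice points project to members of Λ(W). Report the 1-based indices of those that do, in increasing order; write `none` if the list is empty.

With ζ = e^{iπ/4} the internal vectors are ζ^0,ζ^3,ζ^6,ζ^9.
#1 (2, 2, 1, -1): internal (-0.12132, -0.29289); octagon support 0.29289 vs apothem 0.8 → ∈ W
#2 (0, -1, -1, 0): internal (0.70711, 0.29289); octagon support 0.70711 vs apothem 0.8 → ∈ W
#3 (1, 0, 0, -1): internal (0.29289, -0.70711); octagon support 0.70711 vs apothem 0.8 → ∈ W
#4 (1, 0, -1, 1): internal (1.70711, 1.70711); octagon support 2.41421 vs apothem 0.8 → ∉ W
#5 (1, 1, 0, 0): internal (0.29289, 0.70711); octagon support 0.70711 vs apothem 0.8 → ∈ W
#6 (2, 1, -3, 2): internal (2.70711, 5.12132); octagon support 5.53553 vs apothem 0.8 → ∉ W
#7 (0, -1, 0, 2): internal (2.12132, 0.70711); octagon support 2.12132 vs apothem 0.8 → ∉ W
#8 (0, 1, 0, 3): internal (1.41421, 2.82843); octagon support 3.00000 vs apothem 0.8 → ∉ W
#9 (0, -1, 0, -1): internal (0.00000, -1.41421); octagon support 1.41421 vs apothem 0.8 → ∉ W

1, 2, 3, 5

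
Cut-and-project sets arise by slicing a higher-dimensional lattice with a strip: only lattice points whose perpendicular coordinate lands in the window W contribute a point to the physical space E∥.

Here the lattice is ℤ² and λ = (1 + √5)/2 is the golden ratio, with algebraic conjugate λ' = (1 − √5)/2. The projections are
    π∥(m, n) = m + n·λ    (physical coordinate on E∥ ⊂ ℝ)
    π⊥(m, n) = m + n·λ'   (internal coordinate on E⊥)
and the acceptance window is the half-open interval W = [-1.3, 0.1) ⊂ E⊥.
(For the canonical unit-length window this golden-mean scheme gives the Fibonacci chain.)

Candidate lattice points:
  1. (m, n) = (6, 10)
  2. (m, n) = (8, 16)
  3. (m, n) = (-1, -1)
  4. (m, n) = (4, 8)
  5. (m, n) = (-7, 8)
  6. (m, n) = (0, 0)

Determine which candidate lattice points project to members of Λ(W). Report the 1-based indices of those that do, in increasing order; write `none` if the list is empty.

1, 3, 4, 6

Numerically λ ≈ 1.61803 and λ' = −1/λ ≈ -0.61803.
#1 (6,10): internal coord 6 + (10)·λ' = -0.18034; -0.18034 ∈ [-1.3, 0.1) → IN Λ
#2 (8,16): internal coord 8 + (16)·λ' = -1.88854; -1.88854 ∉ [-1.3, 0.1) → out
#3 (-1,-1): internal coord -1 + (-1)·λ' = -0.38197; -0.38197 ∈ [-1.3, 0.1) → IN Λ
#4 (4,8): internal coord 4 + (8)·λ' = -0.94427; -0.94427 ∈ [-1.3, 0.1) → IN Λ
#5 (-7,8): internal coord -7 + (8)·λ' = -11.94427; -11.94427 ∉ [-1.3, 0.1) → out
#6 (0,0): internal coord 0 + (0)·λ' = +0.00000; +0.00000 ∈ [-1.3, 0.1) → IN Λ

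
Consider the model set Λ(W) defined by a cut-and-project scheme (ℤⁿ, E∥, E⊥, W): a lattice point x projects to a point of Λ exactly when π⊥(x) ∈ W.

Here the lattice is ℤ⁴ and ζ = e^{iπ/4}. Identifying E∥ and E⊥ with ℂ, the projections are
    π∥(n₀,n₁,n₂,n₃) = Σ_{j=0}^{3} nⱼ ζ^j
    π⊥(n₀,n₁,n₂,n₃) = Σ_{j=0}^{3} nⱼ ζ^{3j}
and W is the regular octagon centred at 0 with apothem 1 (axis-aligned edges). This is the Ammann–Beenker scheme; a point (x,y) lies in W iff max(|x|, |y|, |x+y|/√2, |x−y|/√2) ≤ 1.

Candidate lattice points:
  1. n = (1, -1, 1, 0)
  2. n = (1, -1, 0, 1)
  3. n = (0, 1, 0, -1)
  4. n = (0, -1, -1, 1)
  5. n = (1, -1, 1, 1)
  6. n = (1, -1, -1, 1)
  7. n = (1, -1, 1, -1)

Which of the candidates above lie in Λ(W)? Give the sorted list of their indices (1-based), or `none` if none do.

π⊥(n) = n₀ + n₁ζ³ + n₂ζ⁶ + n₃ζ⁹ where ζ = e^{iπ/4}.
candidate 1: n = (1, -1, 1, 0) → π⊥ ≈ (+1.70711, -1.70711); max(|x|,|y|,|x±y|/√2) = 2.41421 > 1 ⇒ ∉ W
candidate 2: n = (1, -1, 0, 1) → π⊥ ≈ (+2.41421, +0.00000); max(|x|,|y|,|x±y|/√2) = 2.41421 > 1 ⇒ ∉ W
candidate 3: n = (0, 1, 0, -1) → π⊥ ≈ (-1.41421, +0.00000); max(|x|,|y|,|x±y|/√2) = 1.41421 > 1 ⇒ ∉ W
candidate 4: n = (0, -1, -1, 1) → π⊥ ≈ (+1.41421, +1.00000); max(|x|,|y|,|x±y|/√2) = 1.70711 > 1 ⇒ ∉ W
candidate 5: n = (1, -1, 1, 1) → π⊥ ≈ (+2.41421, -1.00000); max(|x|,|y|,|x±y|/√2) = 2.41421 > 1 ⇒ ∉ W
candidate 6: n = (1, -1, -1, 1) → π⊥ ≈ (+2.41421, +1.00000); max(|x|,|y|,|x±y|/√2) = 2.41421 > 1 ⇒ ∉ W
candidate 7: n = (1, -1, 1, -1) → π⊥ ≈ (+1.00000, -2.41421); max(|x|,|y|,|x±y|/√2) = 2.41421 > 1 ⇒ ∉ W

none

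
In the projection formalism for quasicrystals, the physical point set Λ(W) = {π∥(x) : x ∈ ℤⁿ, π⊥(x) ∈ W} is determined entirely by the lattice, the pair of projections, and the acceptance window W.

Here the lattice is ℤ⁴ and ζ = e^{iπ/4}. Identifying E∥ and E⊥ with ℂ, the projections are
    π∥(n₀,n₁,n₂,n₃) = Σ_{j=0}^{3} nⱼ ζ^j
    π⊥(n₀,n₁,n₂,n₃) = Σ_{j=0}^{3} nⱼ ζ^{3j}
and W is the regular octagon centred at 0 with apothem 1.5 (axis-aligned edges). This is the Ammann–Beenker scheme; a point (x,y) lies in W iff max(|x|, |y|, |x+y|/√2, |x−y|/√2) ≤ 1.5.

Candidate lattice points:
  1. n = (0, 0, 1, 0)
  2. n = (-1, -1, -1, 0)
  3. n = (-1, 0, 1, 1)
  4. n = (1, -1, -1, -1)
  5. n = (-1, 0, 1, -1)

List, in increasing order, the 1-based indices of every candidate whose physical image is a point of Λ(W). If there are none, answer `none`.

1, 2, 3, 4

With ζ = e^{iπ/4} the internal vectors are ζ^0,ζ^3,ζ^6,ζ^9.
candidate 1: n = (0, 0, 1, 0) → π⊥ ≈ (+0.000000, -1.000000); max(|x|,|y|,|x±y|/√2) = 1.000000 ≤ 1.5 ⇒ ∈ W
candidate 2: n = (-1, -1, -1, 0) → π⊥ ≈ (-0.292893, +0.292893); max(|x|,|y|,|x±y|/√2) = 0.414214 ≤ 1.5 ⇒ ∈ W
candidate 3: n = (-1, 0, 1, 1) → π⊥ ≈ (-0.292893, -0.292893); max(|x|,|y|,|x±y|/√2) = 0.414214 ≤ 1.5 ⇒ ∈ W
candidate 4: n = (1, -1, -1, -1) → π⊥ ≈ (+1.000000, -0.414214); max(|x|,|y|,|x±y|/√2) = 1.000000 ≤ 1.5 ⇒ ∈ W
candidate 5: n = (-1, 0, 1, -1) → π⊥ ≈ (-1.707107, -1.707107); max(|x|,|y|,|x±y|/√2) = 2.414214 > 1.5 ⇒ ∉ W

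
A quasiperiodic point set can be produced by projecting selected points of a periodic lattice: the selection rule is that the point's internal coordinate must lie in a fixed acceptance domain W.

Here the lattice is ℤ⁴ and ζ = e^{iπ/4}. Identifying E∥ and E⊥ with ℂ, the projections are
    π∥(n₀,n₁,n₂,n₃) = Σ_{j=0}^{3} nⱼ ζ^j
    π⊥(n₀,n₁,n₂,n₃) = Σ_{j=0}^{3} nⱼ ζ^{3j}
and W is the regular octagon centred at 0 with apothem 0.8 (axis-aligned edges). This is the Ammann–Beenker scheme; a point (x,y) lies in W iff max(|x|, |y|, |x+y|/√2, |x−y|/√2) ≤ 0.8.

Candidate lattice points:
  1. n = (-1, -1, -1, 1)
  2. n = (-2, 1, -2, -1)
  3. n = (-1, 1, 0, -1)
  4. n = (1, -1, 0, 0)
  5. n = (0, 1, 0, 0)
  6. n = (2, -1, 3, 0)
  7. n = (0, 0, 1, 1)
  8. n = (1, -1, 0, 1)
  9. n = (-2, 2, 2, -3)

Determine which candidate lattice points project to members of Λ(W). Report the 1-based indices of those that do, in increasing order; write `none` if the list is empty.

π⊥(n) = n₀ + n₁ζ³ + n₂ζ⁶ + n₃ζ⁹ where ζ = e^{iπ/4}.
#1 (-1, -1, -1, 1): internal (0.4142, 1.0000); octagon support 1.0000 vs apothem 0.8 → ∉ W
#2 (-2, 1, -2, -1): internal (-3.4142, 2.0000); octagon support 3.8284 vs apothem 0.8 → ∉ W
#3 (-1, 1, 0, -1): internal (-2.4142, 0.0000); octagon support 2.4142 vs apothem 0.8 → ∉ W
#4 (1, -1, 0, 0): internal (1.7071, -0.7071); octagon support 1.7071 vs apothem 0.8 → ∉ W
#5 (0, 1, 0, 0): internal (-0.7071, 0.7071); octagon support 1.0000 vs apothem 0.8 → ∉ W
#6 (2, -1, 3, 0): internal (2.7071, -3.7071); octagon support 4.5355 vs apothem 0.8 → ∉ W
#7 (0, 0, 1, 1): internal (0.7071, -0.2929); octagon support 0.7071 vs apothem 0.8 → ∈ W
#8 (1, -1, 0, 1): internal (2.4142, 0.0000); octagon support 2.4142 vs apothem 0.8 → ∉ W
#9 (-2, 2, 2, -3): internal (-5.5355, -2.7071); octagon support 5.8284 vs apothem 0.8 → ∉ W

7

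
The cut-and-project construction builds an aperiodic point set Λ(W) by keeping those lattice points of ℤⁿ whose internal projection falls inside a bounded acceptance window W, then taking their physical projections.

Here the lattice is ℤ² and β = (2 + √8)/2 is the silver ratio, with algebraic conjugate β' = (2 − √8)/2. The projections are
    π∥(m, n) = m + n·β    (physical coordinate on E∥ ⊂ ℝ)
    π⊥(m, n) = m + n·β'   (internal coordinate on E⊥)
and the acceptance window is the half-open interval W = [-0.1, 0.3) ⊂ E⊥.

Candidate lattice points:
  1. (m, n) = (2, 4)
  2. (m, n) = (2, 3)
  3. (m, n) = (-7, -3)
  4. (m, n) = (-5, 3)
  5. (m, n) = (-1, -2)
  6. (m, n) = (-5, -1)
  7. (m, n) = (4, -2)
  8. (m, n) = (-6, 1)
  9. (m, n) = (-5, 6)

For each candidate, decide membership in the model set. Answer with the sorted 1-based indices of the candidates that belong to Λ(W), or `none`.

none

Compute β' = (2−√8)/2 = -0.4142, so π⊥(m,n) = m -0.4142·n.
[1] lift (2,4): star map gives 0.3431; window check -0.1 ≤ 0.3431 < 0.3 is false → out
[2] lift (2,3): star map gives 0.7574; window check -0.1 ≤ 0.7574 < 0.3 is false → out
[3] lift (-7,-3): star map gives -5.7574; window check -0.1 ≤ -5.7574 < 0.3 is false → out
[4] lift (-5,3): star map gives -6.2426; window check -0.1 ≤ -6.2426 < 0.3 is false → out
[5] lift (-1,-2): star map gives -0.1716; window check -0.1 ≤ -0.1716 < 0.3 is false → out
[6] lift (-5,-1): star map gives -4.5858; window check -0.1 ≤ -4.5858 < 0.3 is false → out
[7] lift (4,-2): star map gives 4.8284; window check -0.1 ≤ 4.8284 < 0.3 is false → out
[8] lift (-6,1): star map gives -6.4142; window check -0.1 ≤ -6.4142 < 0.3 is false → out
[9] lift (-5,6): star map gives -7.4853; window check -0.1 ≤ -7.4853 < 0.3 is false → out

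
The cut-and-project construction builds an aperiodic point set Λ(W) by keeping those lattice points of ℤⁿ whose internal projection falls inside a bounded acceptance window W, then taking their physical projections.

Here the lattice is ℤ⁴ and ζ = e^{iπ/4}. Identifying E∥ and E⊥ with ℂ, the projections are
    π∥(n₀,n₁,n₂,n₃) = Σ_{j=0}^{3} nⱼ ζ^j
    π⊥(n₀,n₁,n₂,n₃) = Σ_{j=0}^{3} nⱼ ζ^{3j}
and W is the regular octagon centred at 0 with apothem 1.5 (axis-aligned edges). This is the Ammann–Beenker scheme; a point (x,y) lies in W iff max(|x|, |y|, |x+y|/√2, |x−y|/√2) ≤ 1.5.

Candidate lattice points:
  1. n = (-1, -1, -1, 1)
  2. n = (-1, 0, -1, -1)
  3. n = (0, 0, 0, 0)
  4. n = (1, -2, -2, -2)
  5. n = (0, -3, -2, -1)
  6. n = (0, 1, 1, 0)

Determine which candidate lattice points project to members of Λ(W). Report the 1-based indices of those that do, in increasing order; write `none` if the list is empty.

1, 3, 4, 6

Internal map: ζ^{3j} for j=0..3 gives (1,0), (−√2/2,√2/2), (0,−1), (√2/2,√2/2).
candidate 1: n = (-1, -1, -1, 1) → π⊥ ≈ (+0.414214, +1.000000); max(|x|,|y|,|x±y|/√2) = 1.000000 ≤ 1.5 ⇒ ∈ W
candidate 2: n = (-1, 0, -1, -1) → π⊥ ≈ (-1.707107, +0.292893); max(|x|,|y|,|x±y|/√2) = 1.707107 > 1.5 ⇒ ∉ W
candidate 3: n = (0, 0, 0, 0) → π⊥ ≈ (+0.000000, +0.000000); max(|x|,|y|,|x±y|/√2) = 0.000000 ≤ 1.5 ⇒ ∈ W
candidate 4: n = (1, -2, -2, -2) → π⊥ ≈ (+1.000000, -0.828427); max(|x|,|y|,|x±y|/√2) = 1.292893 ≤ 1.5 ⇒ ∈ W
candidate 5: n = (0, -3, -2, -1) → π⊥ ≈ (+1.414214, -0.828427); max(|x|,|y|,|x±y|/√2) = 1.585786 > 1.5 ⇒ ∉ W
candidate 6: n = (0, 1, 1, 0) → π⊥ ≈ (-0.707107, -0.292893); max(|x|,|y|,|x±y|/√2) = 0.707107 ≤ 1.5 ⇒ ∈ W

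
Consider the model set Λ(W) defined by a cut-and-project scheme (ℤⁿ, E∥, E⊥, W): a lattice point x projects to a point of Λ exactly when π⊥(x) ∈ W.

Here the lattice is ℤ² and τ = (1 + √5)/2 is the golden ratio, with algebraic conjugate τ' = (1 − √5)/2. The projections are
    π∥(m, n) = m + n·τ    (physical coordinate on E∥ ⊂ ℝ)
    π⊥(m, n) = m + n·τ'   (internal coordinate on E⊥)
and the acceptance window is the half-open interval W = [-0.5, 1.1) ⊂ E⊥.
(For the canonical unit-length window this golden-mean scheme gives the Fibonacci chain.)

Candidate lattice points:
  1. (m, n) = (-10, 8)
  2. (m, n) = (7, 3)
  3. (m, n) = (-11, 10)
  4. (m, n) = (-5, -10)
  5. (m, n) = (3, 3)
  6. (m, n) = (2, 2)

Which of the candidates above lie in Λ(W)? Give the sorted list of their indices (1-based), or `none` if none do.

6

τ' = (1−√5)/2 ≈ -0.618034.
[1] lift (-10,8): star map gives -14.944272; window check -0.5 ≤ -14.944272 < 1.1 is false → out
[2] lift (7,3): star map gives 5.145898; window check -0.5 ≤ 5.145898 < 1.1 is false → out
[3] lift (-11,10): star map gives -17.180340; window check -0.5 ≤ -17.180340 < 1.1 is false → out
[4] lift (-5,-10): star map gives 1.180340; window check -0.5 ≤ 1.180340 < 1.1 is false → out
[5] lift (3,3): star map gives 1.145898; window check -0.5 ≤ 1.145898 < 1.1 is false → out
[6] lift (2,2): star map gives 0.763932; window check -0.5 ≤ 0.763932 < 1.1 is true → IN Λ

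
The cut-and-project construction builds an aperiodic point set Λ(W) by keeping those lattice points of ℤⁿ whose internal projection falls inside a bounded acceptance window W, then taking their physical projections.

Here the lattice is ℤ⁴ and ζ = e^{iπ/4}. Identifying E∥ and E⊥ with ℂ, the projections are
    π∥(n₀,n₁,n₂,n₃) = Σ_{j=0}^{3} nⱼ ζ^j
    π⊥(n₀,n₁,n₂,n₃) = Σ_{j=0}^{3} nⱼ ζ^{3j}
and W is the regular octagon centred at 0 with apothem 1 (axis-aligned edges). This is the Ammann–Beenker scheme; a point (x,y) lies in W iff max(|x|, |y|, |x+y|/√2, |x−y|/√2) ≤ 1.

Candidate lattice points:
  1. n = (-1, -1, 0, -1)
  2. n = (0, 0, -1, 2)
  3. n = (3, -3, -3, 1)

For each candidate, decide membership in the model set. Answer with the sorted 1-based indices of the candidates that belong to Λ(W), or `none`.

none

With ζ = e^{iπ/4} the internal vectors are ζ^0,ζ^3,ζ^6,ζ^9.
candidate 1: n = (-1, -1, 0, -1) → π⊥ ≈ (-1.000000, -1.414214); max(|x|,|y|,|x±y|/√2) = 1.707107 > 1 ⇒ ∉ W
candidate 2: n = (0, 0, -1, 2) → π⊥ ≈ (+1.414214, +2.414214); max(|x|,|y|,|x±y|/√2) = 2.707107 > 1 ⇒ ∉ W
candidate 3: n = (3, -3, -3, 1) → π⊥ ≈ (+5.828427, +1.585786); max(|x|,|y|,|x±y|/√2) = 5.828427 > 1 ⇒ ∉ W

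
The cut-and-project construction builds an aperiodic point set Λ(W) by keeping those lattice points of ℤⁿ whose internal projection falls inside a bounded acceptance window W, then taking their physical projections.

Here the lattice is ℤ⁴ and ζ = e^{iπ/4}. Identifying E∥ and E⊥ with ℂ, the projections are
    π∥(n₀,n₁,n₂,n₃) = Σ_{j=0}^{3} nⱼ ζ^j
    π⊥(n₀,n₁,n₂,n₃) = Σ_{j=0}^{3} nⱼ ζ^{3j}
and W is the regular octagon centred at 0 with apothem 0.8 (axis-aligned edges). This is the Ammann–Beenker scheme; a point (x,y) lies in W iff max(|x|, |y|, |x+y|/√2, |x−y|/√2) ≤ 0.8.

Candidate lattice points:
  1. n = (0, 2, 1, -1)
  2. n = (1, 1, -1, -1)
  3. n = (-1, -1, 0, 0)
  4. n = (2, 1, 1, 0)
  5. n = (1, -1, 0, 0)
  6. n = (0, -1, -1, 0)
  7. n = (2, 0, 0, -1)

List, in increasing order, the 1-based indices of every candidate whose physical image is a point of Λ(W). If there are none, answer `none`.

3, 6

π⊥(n) = n₀ + n₁ζ³ + n₂ζ⁶ + n₃ζ⁹ where ζ = e^{iπ/4}.
candidate 1: n = (0, 2, 1, -1) → π⊥ ≈ (-2.12132, -0.29289); max(|x|,|y|,|x±y|/√2) = 2.12132 > 0.8 ⇒ ∉ W
candidate 2: n = (1, 1, -1, -1) → π⊥ ≈ (-0.41421, +1.00000); max(|x|,|y|,|x±y|/√2) = 1.00000 > 0.8 ⇒ ∉ W
candidate 3: n = (-1, -1, 0, 0) → π⊥ ≈ (-0.29289, -0.70711); max(|x|,|y|,|x±y|/√2) = 0.70711 ≤ 0.8 ⇒ ∈ W
candidate 4: n = (2, 1, 1, 0) → π⊥ ≈ (+1.29289, -0.29289); max(|x|,|y|,|x±y|/√2) = 1.29289 > 0.8 ⇒ ∉ W
candidate 5: n = (1, -1, 0, 0) → π⊥ ≈ (+1.70711, -0.70711); max(|x|,|y|,|x±y|/√2) = 1.70711 > 0.8 ⇒ ∉ W
candidate 6: n = (0, -1, -1, 0) → π⊥ ≈ (+0.70711, +0.29289); max(|x|,|y|,|x±y|/√2) = 0.70711 ≤ 0.8 ⇒ ∈ W
candidate 7: n = (2, 0, 0, -1) → π⊥ ≈ (+1.29289, -0.70711); max(|x|,|y|,|x±y|/√2) = 1.41421 > 0.8 ⇒ ∉ W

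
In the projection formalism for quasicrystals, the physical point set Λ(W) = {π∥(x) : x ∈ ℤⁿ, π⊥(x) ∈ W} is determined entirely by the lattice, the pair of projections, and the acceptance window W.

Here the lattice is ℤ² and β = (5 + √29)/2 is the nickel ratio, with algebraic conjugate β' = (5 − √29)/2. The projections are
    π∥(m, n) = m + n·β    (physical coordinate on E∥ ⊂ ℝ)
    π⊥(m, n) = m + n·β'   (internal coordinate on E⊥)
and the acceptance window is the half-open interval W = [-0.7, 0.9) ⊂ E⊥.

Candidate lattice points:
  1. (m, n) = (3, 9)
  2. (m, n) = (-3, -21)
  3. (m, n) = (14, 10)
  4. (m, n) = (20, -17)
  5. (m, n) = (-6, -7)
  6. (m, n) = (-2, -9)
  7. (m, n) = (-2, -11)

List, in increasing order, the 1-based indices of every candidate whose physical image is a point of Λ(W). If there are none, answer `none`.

Compute β' = (5−√29)/2 = -0.192582, so π⊥(m,n) = m -0.192582·n.
candidate 1: (m,n)=(3,9) → π∥ = 3+9·β ≈ 49.733242, π⊥ = 3+9·β' ≈ 1.266758 ∉ [-0.7, 0.9) ⇒ out
candidate 2: (m,n)=(-3,-21) → π∥ = -3-21·β ≈ -112.044230, π⊥ = -3-21·β' ≈ 1.044230 ∉ [-0.7, 0.9) ⇒ out
candidate 3: (m,n)=(14,10) → π∥ = 14+10·β ≈ 65.925824, π⊥ = 14+10·β' ≈ 12.074176 ∉ [-0.7, 0.9) ⇒ out
candidate 4: (m,n)=(20,-17) → π∥ = 20-17·β ≈ -68.273901, π⊥ = 20-17·β' ≈ 23.273901 ∉ [-0.7, 0.9) ⇒ out
candidate 5: (m,n)=(-6,-7) → π∥ = -6-7·β ≈ -42.348077, π⊥ = -6-7·β' ≈ -4.651923 ∉ [-0.7, 0.9) ⇒ out
candidate 6: (m,n)=(-2,-9) → π∥ = -2-9·β ≈ -48.733242, π⊥ = -2-9·β' ≈ -0.266758 ∈ [-0.7, 0.9) ⇒ IN Λ
candidate 7: (m,n)=(-2,-11) → π∥ = -2-11·β ≈ -59.118406, π⊥ = -2-11·β' ≈ 0.118406 ∈ [-0.7, 0.9) ⇒ IN Λ

6, 7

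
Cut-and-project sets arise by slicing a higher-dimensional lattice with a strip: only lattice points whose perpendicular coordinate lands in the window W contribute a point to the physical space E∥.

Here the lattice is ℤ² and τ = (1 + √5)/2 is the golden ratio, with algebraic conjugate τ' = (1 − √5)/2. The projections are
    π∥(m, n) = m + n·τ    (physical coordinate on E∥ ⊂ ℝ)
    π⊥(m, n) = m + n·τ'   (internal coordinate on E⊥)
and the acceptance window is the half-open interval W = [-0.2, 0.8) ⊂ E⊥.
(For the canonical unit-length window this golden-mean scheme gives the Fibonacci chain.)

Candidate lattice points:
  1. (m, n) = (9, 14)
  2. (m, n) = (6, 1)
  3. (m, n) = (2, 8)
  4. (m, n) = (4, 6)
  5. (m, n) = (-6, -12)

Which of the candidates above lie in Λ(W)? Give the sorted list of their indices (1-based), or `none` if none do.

1, 4

τ' = (1−√5)/2 ≈ -0.6180.
[1] lift (9,14): star map gives 0.3475; window check -0.2 ≤ 0.3475 < 0.8 is true → IN Λ
[2] lift (6,1): star map gives 5.3820; window check -0.2 ≤ 5.3820 < 0.8 is false → out
[3] lift (2,8): star map gives -2.9443; window check -0.2 ≤ -2.9443 < 0.8 is false → out
[4] lift (4,6): star map gives 0.2918; window check -0.2 ≤ 0.2918 < 0.8 is true → IN Λ
[5] lift (-6,-12): star map gives 1.4164; window check -0.2 ≤ 1.4164 < 0.8 is false → out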